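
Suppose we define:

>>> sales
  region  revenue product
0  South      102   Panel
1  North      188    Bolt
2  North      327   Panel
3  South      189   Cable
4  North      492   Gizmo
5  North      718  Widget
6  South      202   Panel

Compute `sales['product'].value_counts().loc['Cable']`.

value_counts of product:
product
Panel     3
Bolt      1
Cable     1
Gizmo     1
Widget    1
Name: count, dtype: int64
Hence 1.

1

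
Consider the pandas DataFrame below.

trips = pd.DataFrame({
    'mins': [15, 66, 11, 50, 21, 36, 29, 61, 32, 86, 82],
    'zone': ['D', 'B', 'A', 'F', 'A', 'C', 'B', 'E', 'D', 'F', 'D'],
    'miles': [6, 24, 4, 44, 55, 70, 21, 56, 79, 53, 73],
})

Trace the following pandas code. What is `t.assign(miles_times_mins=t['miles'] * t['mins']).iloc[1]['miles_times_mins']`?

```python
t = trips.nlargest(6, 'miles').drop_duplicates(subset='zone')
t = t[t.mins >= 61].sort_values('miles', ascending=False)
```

4558

take 6 rows with largest miles:
    mins zone  miles
8     32    D     79
10    82    D     73
5     36    C     70
7     61    E     56
4     21    A     55
9     86    F     53
drop duplicate zone (keep=first):
   mins zone  miles
8    32    D     79
5    36    C     70
7    61    E     56
4    21    A     55
9    86    F     53
filter rows where mins >= 61:
   mins zone  miles
7    61    E     56
9    86    F     53
sort by miles descending:
   mins zone  miles
7    61    E     56
9    86    F     53
add column miles_times_mins = t['miles'] * t['mins']:
   mins zone  miles  miles_times_mins
7    61    E     56              3416
9    86    F     53              4558
Reading off the value at position 1, column 'miles_times_mins', we get 4558.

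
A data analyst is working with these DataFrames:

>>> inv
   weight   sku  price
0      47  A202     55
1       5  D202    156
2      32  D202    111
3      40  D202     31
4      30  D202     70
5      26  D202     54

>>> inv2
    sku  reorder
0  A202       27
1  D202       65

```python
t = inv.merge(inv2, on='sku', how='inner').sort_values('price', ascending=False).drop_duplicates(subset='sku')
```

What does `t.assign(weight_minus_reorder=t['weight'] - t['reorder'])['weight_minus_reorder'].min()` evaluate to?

-60

merge on 'sku' (how='inner') → 6 rows:
   weight   sku  price  reorder
0      47  A202     55       27
1       5  D202    156       65
2      32  D202    111       65
3      40  D202     31       65
4      30  D202     70       65
5      26  D202     54       65
sort by price descending:
   weight   sku  price  reorder
1       5  D202    156       65
2      32  D202    111       65
4      30  D202     70       65
0      47  A202     55       27
5      26  D202     54       65
3      40  D202     31       65
drop duplicate sku (keep=first):
   weight   sku  price  reorder
1       5  D202    156       65
0      47  A202     55       27
add column weight_minus_reorder = t['weight'] - t['reorder']:
   weight   sku  price  reorder  weight_minus_reorder
1       5  D202    156       65                   -60
0      47  A202     55       27                    20
Then the min of column 'weight_minus_reorder': -60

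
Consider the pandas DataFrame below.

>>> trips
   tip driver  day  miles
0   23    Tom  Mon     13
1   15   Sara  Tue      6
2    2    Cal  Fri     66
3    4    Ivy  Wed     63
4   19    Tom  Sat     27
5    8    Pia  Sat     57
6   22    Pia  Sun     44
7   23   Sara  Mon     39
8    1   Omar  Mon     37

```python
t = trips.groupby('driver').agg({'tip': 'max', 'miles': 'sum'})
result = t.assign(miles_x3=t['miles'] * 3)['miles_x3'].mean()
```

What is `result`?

176.0

group by driver: max(tip), sum(miles):
        tip  miles
driver            
Cal       2     66
Ivy       4     63
Omar      1     37
Pia      22    101
Sara     23     45
Tom      23     40
add column miles_x3 = t['miles'] * 3:
        tip  miles  miles_x3
driver                      
Cal       2     66       198
Ivy       4     63       189
Omar      1     37       111
Pia      22    101       303
Sara     23     45       135
Tom      23     40       120
Taking the mean of column 'miles_x3' gives 176.0.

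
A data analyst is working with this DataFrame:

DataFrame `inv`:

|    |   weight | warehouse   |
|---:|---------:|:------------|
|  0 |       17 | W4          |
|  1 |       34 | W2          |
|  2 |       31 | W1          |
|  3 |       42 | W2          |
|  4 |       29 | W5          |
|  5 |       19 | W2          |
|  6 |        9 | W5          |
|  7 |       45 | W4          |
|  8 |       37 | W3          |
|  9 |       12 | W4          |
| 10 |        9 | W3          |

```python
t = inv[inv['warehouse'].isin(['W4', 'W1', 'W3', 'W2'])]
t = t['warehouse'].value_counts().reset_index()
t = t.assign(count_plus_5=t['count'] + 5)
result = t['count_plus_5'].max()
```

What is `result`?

8

filter rows where warehouse in ['W4', 'W1', 'W3', 'W2']:
    weight warehouse
0       17        W4
1       34        W2
2       31        W1
3       42        W2
5       19        W2
7       45        W4
8       37        W3
9       12        W4
10       9        W3
value_counts of warehouse:
warehouse
W4    3
W2    3
W3    2
W1    1
Name: count, dtype: int64
reset_index():
  warehouse  count
0        W4      3
1        W2      3
2        W3      2
3        W1      1
add column count_plus_5 = t['count'] + 5:
  warehouse  count  count_plus_5
0        W4      3             8
1        W2      3             8
2        W3      2             7
3        W1      1             6
Then the max of column 'count_plus_5': 8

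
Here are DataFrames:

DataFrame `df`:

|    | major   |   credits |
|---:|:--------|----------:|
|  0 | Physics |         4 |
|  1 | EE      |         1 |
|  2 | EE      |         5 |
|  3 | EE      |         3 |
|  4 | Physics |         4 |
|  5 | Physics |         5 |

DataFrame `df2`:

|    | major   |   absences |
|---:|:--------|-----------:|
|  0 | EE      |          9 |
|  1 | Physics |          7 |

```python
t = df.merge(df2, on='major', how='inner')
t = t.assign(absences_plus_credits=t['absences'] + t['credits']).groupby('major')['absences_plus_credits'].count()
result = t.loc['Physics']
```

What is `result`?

merge on 'major' (how='inner') → 6 rows:
     major  credits  absences
0  Physics        4         7
1       EE        1         9
2       EE        5         9
3       EE        3         9
4  Physics        4         7
5  Physics        5         7
add column absences_plus_credits = t['absences'] + t['credits']:
     major  credits  absences  absences_plus_credits
0  Physics        4         7                     11
1       EE        1         9                     10
2       EE        5         9                     14
3       EE        3         9                     12
4  Physics        4         7                     11
5  Physics        5         7                     12
group by major, count of absences_plus_credits:
major
EE         3
Physics    3
Name: absences_plus_credits, dtype: int64
Finally, value at index 'Physics' = 3.

3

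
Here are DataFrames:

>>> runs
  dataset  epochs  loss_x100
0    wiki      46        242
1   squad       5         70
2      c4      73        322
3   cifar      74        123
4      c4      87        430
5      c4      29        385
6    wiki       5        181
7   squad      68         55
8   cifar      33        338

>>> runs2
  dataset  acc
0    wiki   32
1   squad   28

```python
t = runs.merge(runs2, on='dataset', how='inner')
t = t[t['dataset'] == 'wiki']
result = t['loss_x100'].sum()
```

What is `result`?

423

merge on 'dataset' (how='inner') → 4 rows:
  dataset  epochs  loss_x100  acc
0    wiki      46        242   32
1   squad       5         70   28
2    wiki       5        181   32
3   squad      68         55   28
filter rows where dataset == 'wiki':
  dataset  epochs  loss_x100  acc
0    wiki      46        242   32
2    wiki       5        181   32
So sum() = 423.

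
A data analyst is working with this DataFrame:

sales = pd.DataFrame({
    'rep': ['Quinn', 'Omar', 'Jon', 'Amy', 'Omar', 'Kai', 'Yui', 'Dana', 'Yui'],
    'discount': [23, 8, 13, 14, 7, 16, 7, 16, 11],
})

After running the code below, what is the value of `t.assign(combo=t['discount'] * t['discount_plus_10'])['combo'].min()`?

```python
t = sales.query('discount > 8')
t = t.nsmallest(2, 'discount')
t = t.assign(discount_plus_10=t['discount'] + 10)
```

filter rows where discount > 8:
     rep  discount
0  Quinn        23
2    Jon        13
3    Amy        14
5    Kai        16
7   Dana        16
8    Yui        11
take 2 rows with smallest discount:
   rep  discount
8  Yui        11
2  Jon        13
add column discount_plus_10 = t['discount'] + 10:
   rep  discount  discount_plus_10
8  Yui        11                21
2  Jon        13                23
add column combo = t['discount'] * t['discount_plus_10']:
   rep  discount  discount_plus_10  combo
8  Yui        11                21    231
2  Jon        13                23    299
Taking the min of column 'combo' gives 231.

231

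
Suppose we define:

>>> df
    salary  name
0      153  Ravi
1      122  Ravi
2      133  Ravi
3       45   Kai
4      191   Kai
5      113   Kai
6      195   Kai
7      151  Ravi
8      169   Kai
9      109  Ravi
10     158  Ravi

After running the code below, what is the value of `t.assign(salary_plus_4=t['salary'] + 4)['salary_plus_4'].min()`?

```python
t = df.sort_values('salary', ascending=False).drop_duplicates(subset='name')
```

sort by salary descending:
    salary  name
6      195   Kai
4      191   Kai
8      169   Kai
10     158  Ravi
0      153  Ravi
7      151  Ravi
2      133  Ravi
1      122  Ravi
5      113   Kai
9      109  Ravi
3       45   Kai
drop duplicate name (keep=first):
    salary  name
6      195   Kai
10     158  Ravi
add column salary_plus_4 = t['salary'] + 4:
    salary  name  salary_plus_4
6      195   Kai            199
10     158  Ravi            162
Reading off the min of column 'salary_plus_4', we get 162.

162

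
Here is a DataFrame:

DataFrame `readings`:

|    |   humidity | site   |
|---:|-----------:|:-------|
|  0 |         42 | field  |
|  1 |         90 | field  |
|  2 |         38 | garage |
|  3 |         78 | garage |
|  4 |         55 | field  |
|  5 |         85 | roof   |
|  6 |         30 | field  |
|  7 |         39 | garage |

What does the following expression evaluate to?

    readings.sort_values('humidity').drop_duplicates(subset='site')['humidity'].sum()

153

sort by humidity:
   humidity    site
6        30   field
2        38  garage
7        39  garage
0        42   field
4        55   field
3        78  garage
5        85    roof
1        90   field
drop duplicate site (keep=first):
   humidity    site
6        30   field
2        38  garage
5        85    roof
Taking the sum of column 'humidity' gives 153.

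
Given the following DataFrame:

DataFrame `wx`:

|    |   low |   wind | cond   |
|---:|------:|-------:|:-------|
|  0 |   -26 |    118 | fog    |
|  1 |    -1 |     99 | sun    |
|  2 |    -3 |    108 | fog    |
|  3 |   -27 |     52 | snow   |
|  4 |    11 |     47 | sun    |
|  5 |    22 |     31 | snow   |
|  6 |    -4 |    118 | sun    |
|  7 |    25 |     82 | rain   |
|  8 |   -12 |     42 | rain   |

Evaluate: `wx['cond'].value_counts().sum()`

value_counts of cond:
cond
sun     3
fog     2
snow    2
rain    2
Name: count, dtype: int64

9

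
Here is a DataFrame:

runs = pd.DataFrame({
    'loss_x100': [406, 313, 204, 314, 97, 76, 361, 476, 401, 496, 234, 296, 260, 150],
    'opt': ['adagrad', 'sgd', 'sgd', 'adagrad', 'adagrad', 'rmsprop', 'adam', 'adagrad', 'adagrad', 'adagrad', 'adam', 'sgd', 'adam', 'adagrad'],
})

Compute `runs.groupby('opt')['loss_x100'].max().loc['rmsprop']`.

76

group by opt, max of loss_x100:
opt
adagrad    496
adam       361
rmsprop     76
sgd        313
Name: loss_x100, dtype: int64
So loc['rmsprop'] = 76.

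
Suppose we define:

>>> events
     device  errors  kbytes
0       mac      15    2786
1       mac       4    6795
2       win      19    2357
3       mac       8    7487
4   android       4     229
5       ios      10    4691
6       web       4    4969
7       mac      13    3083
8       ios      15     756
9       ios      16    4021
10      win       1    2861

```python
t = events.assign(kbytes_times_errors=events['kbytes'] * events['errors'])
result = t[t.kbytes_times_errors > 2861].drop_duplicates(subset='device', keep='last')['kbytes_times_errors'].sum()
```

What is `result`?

169074

add column kbytes_times_errors = events['kbytes'] * events['errors']:
     device  errors  kbytes  kbytes_times_errors
0       mac      15    2786                41790
1       mac       4    6795                27180
2       win      19    2357                44783
3       mac       8    7487                59896
4   android       4     229                  916
5       ios      10    4691                46910
6       web       4    4969                19876
7       mac      13    3083                40079
8       ios      15     756                11340
9       ios      16    4021                64336
10      win       1    2861                 2861
filter rows where kbytes_times_errors > 2861:
  device  errors  kbytes  kbytes_times_errors
0    mac      15    2786                41790
1    mac       4    6795                27180
2    win      19    2357                44783
3    mac       8    7487                59896
5    ios      10    4691                46910
6    web       4    4969                19876
7    mac      13    3083                40079
8    ios      15     756                11340
9    ios      16    4021                64336
drop duplicate device (keep=last):
  device  errors  kbytes  kbytes_times_errors
2    win      19    2357                44783
6    web       4    4969                19876
7    mac      13    3083                40079
9    ios      16    4021                64336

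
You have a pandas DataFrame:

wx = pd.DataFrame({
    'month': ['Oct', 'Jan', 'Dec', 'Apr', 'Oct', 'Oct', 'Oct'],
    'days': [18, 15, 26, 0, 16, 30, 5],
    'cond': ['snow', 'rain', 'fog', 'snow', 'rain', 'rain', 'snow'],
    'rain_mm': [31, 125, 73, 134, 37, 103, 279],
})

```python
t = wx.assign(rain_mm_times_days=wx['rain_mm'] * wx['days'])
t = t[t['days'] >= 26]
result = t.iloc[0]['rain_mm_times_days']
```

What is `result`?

add column rain_mm_times_days = wx['rain_mm'] * wx['days']:
  month  days  cond  rain_mm  rain_mm_times_days
0   Oct    18  snow       31                 558
1   Jan    15  rain      125                1875
2   Dec    26   fog       73                1898
3   Apr     0  snow      134                   0
4   Oct    16  rain       37                 592
5   Oct    30  rain      103                3090
6   Oct     5  snow      279                1395
filter rows where days >= 26:
  month  days  cond  rain_mm  rain_mm_times_days
2   Dec    26   fog       73                1898
5   Oct    30  rain      103                3090
The value at position 0, column 'rain_mm_times_days' is 1898.

1898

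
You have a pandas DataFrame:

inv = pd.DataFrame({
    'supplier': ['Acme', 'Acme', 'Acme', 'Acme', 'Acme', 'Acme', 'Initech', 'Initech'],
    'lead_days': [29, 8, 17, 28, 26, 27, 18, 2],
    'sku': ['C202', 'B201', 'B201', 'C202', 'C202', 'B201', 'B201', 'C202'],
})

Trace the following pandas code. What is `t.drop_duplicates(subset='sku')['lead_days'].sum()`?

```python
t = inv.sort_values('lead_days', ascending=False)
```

56

sort by lead_days descending:
  supplier  lead_days   sku
0     Acme         29  C202
3     Acme         28  C202
5     Acme         27  B201
4     Acme         26  C202
6  Initech         18  B201
2     Acme         17  B201
1     Acme          8  B201
7  Initech          2  C202
drop duplicate sku (keep=first):
  supplier  lead_days   sku
0     Acme         29  C202
5     Acme         27  B201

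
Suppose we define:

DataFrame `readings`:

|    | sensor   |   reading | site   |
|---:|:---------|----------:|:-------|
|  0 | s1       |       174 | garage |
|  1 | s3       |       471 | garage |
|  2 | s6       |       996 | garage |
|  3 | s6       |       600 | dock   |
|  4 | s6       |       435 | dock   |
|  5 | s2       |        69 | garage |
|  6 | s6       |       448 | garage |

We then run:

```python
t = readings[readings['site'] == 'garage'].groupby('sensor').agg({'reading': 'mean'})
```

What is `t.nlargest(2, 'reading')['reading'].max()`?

filter rows where site == 'garage':
  sensor  reading    site
0     s1      174  garage
1     s3      471  garage
2     s6      996  garage
5     s2       69  garage
6     s6      448  garage
group by sensor, mean of reading:
        reading
sensor         
s1        174.0
s2         69.0
s3        471.0
s6        722.0
take 2 rows with largest reading:
        reading
sensor         
s6        722.0
s3        471.0
Taking the max of column 'reading' gives 722.0.

722.0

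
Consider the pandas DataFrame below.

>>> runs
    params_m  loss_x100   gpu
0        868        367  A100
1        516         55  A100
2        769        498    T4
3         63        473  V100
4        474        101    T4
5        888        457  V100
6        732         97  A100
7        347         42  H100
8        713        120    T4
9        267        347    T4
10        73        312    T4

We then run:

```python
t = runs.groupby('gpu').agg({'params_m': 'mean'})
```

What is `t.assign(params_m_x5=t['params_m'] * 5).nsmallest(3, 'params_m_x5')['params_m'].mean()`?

group by gpu, mean of params_m:
        params_m
gpu             
A100  705.333333
H100  347.000000
T4    459.200000
V100  475.500000
add column params_m_x5 = t['params_m'] * 5:
        params_m  params_m_x5
gpu                          
A100  705.333333  3526.666667
H100  347.000000  1735.000000
T4    459.200000  2296.000000
V100  475.500000  2377.500000
take 3 rows with smallest params_m_x5:
      params_m  params_m_x5
gpu                        
H100     347.0       1735.0
T4       459.2       2296.0
V100     475.5       2377.5

427.233333333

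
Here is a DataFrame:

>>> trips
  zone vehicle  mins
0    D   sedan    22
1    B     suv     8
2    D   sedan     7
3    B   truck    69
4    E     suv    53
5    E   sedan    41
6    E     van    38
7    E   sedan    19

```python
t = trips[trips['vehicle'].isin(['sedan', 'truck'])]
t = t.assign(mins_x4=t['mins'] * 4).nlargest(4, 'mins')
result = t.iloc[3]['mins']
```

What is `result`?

filter rows where vehicle in ['sedan', 'truck']:
  zone vehicle  mins
0    D   sedan    22
2    D   sedan     7
3    B   truck    69
5    E   sedan    41
7    E   sedan    19
add column mins_x4 = t['mins'] * 4:
  zone vehicle  mins  mins_x4
0    D   sedan    22       88
2    D   sedan     7       28
3    B   truck    69      276
5    E   sedan    41      164
7    E   sedan    19       76
take 4 rows with largest mins:
  zone vehicle  mins  mins_x4
3    B   truck    69      276
5    E   sedan    41      164
0    D   sedan    22       88
7    E   sedan    19       76
Finally, value at position 3, column 'mins' = 19.

19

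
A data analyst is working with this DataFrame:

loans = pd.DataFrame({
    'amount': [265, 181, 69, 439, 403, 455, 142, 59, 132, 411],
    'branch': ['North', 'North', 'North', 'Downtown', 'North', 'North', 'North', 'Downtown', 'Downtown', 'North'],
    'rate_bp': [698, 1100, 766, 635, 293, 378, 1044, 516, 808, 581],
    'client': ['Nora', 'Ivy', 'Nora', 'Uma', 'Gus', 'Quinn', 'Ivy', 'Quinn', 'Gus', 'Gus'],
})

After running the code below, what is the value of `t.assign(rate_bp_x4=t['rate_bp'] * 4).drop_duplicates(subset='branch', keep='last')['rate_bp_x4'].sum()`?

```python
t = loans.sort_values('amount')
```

4052

sort by amount:
   amount    branch  rate_bp client
7      59  Downtown      516  Quinn
2      69     North      766   Nora
8     132  Downtown      808    Gus
6     142     North     1044    Ivy
1     181     North     1100    Ivy
0     265     North      698   Nora
4     403     North      293    Gus
9     411     North      581    Gus
3     439  Downtown      635    Uma
5     455     North      378  Quinn
add column rate_bp_x4 = t['rate_bp'] * 4:
   amount    branch  rate_bp client  rate_bp_x4
7      59  Downtown      516  Quinn        2064
2      69     North      766   Nora        3064
8     132  Downtown      808    Gus        3232
6     142     North     1044    Ivy        4176
1     181     North     1100    Ivy        4400
0     265     North      698   Nora        2792
4     403     North      293    Gus        1172
9     411     North      581    Gus        2324
3     439  Downtown      635    Uma        2540
5     455     North      378  Quinn        1512
drop duplicate branch (keep=last):
   amount    branch  rate_bp client  rate_bp_x4
3     439  Downtown      635    Uma        2540
5     455     North      378  Quinn        1512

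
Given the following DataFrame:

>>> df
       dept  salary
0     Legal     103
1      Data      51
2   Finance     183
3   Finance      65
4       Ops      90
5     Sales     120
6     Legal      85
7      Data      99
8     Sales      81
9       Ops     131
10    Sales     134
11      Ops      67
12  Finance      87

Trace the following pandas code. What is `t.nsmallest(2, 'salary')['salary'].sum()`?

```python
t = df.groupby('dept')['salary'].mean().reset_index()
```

169.0

group by dept, mean of salary:
dept
Data        75.000000
Finance    111.666667
Legal       94.000000
Ops         96.000000
Sales      111.666667
Name: salary, dtype: float64
reset_index():
      dept      salary
0     Data   75.000000
1  Finance  111.666667
2    Legal   94.000000
3      Ops   96.000000
4    Sales  111.666667
take 2 rows with smallest salary:
    dept  salary
0   Data    75.0
2  Legal    94.0
Then the sum of column 'salary': 169.0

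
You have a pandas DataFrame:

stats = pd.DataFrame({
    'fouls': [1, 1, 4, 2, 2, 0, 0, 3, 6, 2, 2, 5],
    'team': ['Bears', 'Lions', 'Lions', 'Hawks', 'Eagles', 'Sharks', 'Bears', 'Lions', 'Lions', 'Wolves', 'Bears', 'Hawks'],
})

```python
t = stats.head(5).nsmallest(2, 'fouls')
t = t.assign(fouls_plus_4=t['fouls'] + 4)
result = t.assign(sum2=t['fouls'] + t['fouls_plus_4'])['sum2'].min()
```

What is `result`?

take first 5 rows:
   fouls    team
0      1   Bears
1      1   Lions
2      4   Lions
3      2   Hawks
4      2  Eagles
take 2 rows with smallest fouls:
   fouls   team
0      1  Bears
1      1  Lions
add column fouls_plus_4 = t['fouls'] + 4:
   fouls   team  fouls_plus_4
0      1  Bears             5
1      1  Lions             5
add column sum2 = t['fouls'] + t['fouls_plus_4']:
   fouls   team  fouls_plus_4  sum2
0      1  Bears             5     6
1      1  Lions             5     6
Finally, min of column 'sum2' = 6.

6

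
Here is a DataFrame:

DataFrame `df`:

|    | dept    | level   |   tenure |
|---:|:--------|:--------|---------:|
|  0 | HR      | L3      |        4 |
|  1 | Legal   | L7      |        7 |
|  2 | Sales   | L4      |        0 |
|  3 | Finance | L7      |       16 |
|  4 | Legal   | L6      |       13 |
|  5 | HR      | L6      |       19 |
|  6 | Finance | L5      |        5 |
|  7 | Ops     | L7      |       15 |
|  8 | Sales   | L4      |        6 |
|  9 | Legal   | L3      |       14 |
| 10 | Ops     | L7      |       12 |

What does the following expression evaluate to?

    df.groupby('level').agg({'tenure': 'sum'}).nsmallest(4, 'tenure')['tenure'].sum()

61

group by level, sum of tenure:
       tenure
level        
L3         18
L4          6
L5          5
L6         32
L7         50
take 4 rows with smallest tenure:
       tenure
level        
L5          5
L4          6
L3         18
L6         32
Taking the sum of column 'tenure' gives 61.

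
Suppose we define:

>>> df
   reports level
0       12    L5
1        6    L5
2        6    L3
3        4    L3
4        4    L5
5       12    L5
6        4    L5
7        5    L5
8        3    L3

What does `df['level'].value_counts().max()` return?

6

value_counts of level:
level
L5    6
L3    3
Name: count, dtype: int64
Taking the max of the resulting series gives 6.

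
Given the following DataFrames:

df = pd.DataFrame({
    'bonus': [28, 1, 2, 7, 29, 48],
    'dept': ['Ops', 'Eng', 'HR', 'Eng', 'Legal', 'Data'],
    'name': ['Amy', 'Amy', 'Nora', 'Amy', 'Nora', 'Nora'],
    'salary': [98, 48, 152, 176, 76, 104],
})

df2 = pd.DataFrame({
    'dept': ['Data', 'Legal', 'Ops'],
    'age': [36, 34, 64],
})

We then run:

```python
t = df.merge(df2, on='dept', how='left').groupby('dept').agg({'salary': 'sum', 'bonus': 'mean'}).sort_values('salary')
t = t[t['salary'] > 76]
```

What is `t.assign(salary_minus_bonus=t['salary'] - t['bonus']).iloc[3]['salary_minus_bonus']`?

220.0

merge on 'dept' (how='left') → 6 rows:
   bonus   dept  name  salary   age
0     28    Ops   Amy      98  64.0
1      1    Eng   Amy      48   NaN
2      2     HR  Nora     152   NaN
3      7    Eng   Amy     176   NaN
4     29  Legal  Nora      76  34.0
5     48   Data  Nora     104  36.0
group by dept: sum(salary), mean(bonus):
       salary  bonus
dept                
Data      104   48.0
Eng       224    4.0
HR        152    2.0
Legal      76   29.0
Ops        98   28.0
sort by salary:
       salary  bonus
dept                
Legal      76   29.0
Ops        98   28.0
Data      104   48.0
HR        152    2.0
Eng       224    4.0
filter rows where salary > 76:
      salary  bonus
dept               
Ops       98   28.0
Data     104   48.0
HR       152    2.0
Eng      224    4.0
add column salary_minus_bonus = t['salary'] - t['bonus']:
      salary  bonus  salary_minus_bonus
dept                                   
Ops       98   28.0                70.0
Data     104   48.0                56.0
HR       152    2.0               150.0
Eng      224    4.0               220.0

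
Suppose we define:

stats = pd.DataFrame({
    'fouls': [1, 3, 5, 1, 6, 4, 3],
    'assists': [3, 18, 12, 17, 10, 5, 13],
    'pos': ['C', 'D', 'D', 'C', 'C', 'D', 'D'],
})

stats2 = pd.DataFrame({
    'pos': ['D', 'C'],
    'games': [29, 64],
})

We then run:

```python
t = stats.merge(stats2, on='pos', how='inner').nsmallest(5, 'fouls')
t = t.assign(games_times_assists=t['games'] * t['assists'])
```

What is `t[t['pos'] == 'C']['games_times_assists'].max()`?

1088

merge on 'pos' (how='inner') → 7 rows:
   fouls  assists pos  games
0      1        3   C     64
1      3       18   D     29
2      5       12   D     29
3      1       17   C     64
4      6       10   C     64
5      4        5   D     29
6      3       13   D     29
take 5 rows with smallest fouls:
   fouls  assists pos  games
0      1        3   C     64
3      1       17   C     64
1      3       18   D     29
6      3       13   D     29
5      4        5   D     29
add column games_times_assists = t['games'] * t['assists']:
   fouls  assists pos  games  games_times_assists
0      1        3   C     64                  192
3      1       17   C     64                 1088
1      3       18   D     29                  522
6      3       13   D     29                  377
5      4        5   D     29                  145
filter rows where pos == 'C':
   fouls  assists pos  games  games_times_assists
0      1        3   C     64                  192
3      1       17   C     64                 1088
max of column 'games_times_assists' → 1088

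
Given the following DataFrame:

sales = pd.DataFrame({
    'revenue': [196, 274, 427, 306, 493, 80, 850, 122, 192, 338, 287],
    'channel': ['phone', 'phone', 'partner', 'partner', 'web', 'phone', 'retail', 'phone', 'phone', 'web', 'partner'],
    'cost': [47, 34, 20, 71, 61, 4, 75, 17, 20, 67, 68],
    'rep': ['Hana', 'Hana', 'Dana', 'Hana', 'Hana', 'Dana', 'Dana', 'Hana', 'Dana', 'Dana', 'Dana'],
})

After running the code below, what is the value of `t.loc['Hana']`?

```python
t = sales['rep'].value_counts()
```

5

value_counts of rep:
rep
Dana    6
Hana    5
Name: count, dtype: int64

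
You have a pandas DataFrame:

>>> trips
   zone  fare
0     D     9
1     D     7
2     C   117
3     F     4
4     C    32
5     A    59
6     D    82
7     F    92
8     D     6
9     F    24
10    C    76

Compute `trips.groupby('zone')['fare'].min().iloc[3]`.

group by zone, min of fare:
zone
A    59
C    32
D     6
F     4
Name: fare, dtype: int64

4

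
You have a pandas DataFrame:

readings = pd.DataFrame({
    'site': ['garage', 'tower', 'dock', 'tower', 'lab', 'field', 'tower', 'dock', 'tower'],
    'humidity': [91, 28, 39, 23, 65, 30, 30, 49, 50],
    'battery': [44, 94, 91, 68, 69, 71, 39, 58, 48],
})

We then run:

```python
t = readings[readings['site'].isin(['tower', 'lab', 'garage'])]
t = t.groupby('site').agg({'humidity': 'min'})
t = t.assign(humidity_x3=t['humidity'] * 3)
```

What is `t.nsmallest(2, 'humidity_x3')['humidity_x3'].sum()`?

filter rows where site in ['tower', 'lab', 'garage']:
     site  humidity  battery
0  garage        91       44
1   tower        28       94
3   tower        23       68
4     lab        65       69
6   tower        30       39
8   tower        50       48
group by site, min of humidity:
        humidity
site            
garage        91
lab           65
tower         23
add column humidity_x3 = t['humidity'] * 3:
        humidity  humidity_x3
site                         
garage        91          273
lab           65          195
tower         23           69
take 2 rows with smallest humidity_x3:
       humidity  humidity_x3
site                        
tower        23           69
lab          65          195

264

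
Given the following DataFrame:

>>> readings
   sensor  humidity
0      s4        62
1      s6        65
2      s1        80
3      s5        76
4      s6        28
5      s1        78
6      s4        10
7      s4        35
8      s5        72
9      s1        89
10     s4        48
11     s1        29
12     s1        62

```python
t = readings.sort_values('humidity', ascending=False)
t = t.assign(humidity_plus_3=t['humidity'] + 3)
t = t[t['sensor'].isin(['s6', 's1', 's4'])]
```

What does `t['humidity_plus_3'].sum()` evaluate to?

619

sort by humidity descending:
   sensor  humidity
9      s1        89
2      s1        80
5      s1        78
3      s5        76
8      s5        72
1      s6        65
0      s4        62
12     s1        62
10     s4        48
7      s4        35
11     s1        29
4      s6        28
6      s4        10
add column humidity_plus_3 = t['humidity'] + 3:
   sensor  humidity  humidity_plus_3
9      s1        89               92
2      s1        80               83
5      s1        78               81
3      s5        76               79
8      s5        72               75
1      s6        65               68
0      s4        62               65
12     s1        62               65
10     s4        48               51
7      s4        35               38
11     s1        29               32
4      s6        28               31
6      s4        10               13
filter rows where sensor in ['s6', 's1', 's4']:
   sensor  humidity  humidity_plus_3
9      s1        89               92
2      s1        80               83
5      s1        78               81
1      s6        65               68
0      s4        62               65
12     s1        62               65
10     s4        48               51
7      s4        35               38
11     s1        29               32
4      s6        28               31
6      s4        10               13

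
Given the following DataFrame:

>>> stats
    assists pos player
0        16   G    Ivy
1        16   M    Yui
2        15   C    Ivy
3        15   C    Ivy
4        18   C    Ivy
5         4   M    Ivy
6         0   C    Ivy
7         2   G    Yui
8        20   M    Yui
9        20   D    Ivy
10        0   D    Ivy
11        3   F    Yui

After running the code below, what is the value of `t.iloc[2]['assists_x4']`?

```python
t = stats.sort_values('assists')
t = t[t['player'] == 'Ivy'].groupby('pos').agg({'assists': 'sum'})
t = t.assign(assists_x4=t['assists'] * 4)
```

64

sort by assists:
    assists pos player
6         0   C    Ivy
10        0   D    Ivy
7         2   G    Yui
11        3   F    Yui
5         4   M    Ivy
2        15   C    Ivy
3        15   C    Ivy
0        16   G    Ivy
1        16   M    Yui
4        18   C    Ivy
8        20   M    Yui
9        20   D    Ivy
filter rows where player == 'Ivy':
    assists pos player
6         0   C    Ivy
10        0   D    Ivy
5         4   M    Ivy
2        15   C    Ivy
3        15   C    Ivy
0        16   G    Ivy
4        18   C    Ivy
9        20   D    Ivy
group by pos, sum of assists:
     assists
pos         
C         48
D         20
G         16
M          4
add column assists_x4 = t['assists'] * 4:
     assists  assists_x4
pos                     
C         48         192
D         20          80
G         16          64
M          4          16
The value at position 2, column 'assists_x4' is 64.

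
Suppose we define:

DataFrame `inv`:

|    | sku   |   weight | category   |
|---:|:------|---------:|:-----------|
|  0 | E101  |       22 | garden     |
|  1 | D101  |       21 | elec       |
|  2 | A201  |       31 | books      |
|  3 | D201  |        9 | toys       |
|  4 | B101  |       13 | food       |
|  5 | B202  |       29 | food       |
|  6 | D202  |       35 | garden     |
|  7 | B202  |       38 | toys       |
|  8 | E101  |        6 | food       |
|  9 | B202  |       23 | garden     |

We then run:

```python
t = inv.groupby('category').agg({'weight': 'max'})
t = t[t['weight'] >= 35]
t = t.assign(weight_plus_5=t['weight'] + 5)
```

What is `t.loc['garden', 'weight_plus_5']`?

group by category, max of weight:
          weight
category        
books         31
elec          21
food          29
garden        35
toys          38
filter rows where weight >= 35:
          weight
category        
garden        35
toys          38
add column weight_plus_5 = t['weight'] + 5:
          weight  weight_plus_5
category                       
garden        35             40
toys          38             43

40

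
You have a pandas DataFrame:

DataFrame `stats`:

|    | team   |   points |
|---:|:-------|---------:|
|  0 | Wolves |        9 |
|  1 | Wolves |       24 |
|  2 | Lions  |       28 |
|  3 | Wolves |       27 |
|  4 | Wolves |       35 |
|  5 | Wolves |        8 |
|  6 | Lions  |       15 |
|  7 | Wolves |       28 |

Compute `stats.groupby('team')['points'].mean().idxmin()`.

Lions

group by team, mean of points:
team
Lions     21.500000
Wolves    21.833333
Name: points, dtype: float64
So idxmin() = Lions.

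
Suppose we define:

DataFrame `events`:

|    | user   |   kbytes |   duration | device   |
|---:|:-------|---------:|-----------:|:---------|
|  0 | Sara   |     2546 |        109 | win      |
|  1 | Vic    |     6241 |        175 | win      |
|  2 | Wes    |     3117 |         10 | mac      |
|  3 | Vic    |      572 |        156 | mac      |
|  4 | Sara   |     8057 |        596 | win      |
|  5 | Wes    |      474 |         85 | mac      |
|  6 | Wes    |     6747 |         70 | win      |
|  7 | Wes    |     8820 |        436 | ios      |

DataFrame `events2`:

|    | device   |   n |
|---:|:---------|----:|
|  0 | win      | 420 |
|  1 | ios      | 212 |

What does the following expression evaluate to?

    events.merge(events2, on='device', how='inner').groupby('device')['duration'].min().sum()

506

merge on 'device' (how='inner') → 5 rows:
   user  kbytes  duration device    n
0  Sara    2546       109    win  420
1   Vic    6241       175    win  420
2  Sara    8057       596    win  420
3   Wes    6747        70    win  420
4   Wes    8820       436    ios  212
group by device, min of duration:
device
ios    436
win     70
Name: duration, dtype: int64
Finally, sum of the resulting series = 506.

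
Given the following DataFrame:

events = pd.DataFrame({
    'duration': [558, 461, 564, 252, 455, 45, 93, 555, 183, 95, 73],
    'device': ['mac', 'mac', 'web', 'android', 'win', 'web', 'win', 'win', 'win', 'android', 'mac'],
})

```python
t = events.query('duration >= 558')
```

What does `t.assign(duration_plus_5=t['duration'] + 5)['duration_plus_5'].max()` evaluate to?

filter rows where duration >= 558:
   duration device
0       558    mac
2       564    web
add column duration_plus_5 = t['duration'] + 5:
   duration device  duration_plus_5
0       558    mac              563
2       564    web              569
Then the max of column 'duration_plus_5': 569

569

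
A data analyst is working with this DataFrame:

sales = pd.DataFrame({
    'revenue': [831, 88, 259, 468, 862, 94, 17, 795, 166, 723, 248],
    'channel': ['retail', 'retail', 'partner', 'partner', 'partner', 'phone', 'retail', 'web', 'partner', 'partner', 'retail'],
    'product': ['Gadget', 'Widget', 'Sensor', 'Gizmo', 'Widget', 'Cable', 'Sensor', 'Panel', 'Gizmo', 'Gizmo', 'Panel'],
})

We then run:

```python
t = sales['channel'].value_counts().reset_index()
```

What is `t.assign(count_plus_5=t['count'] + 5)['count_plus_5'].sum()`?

value_counts of channel:
channel
partner    5
retail     4
phone      1
web        1
Name: count, dtype: int64
reset_index():
   channel  count
0  partner      5
1   retail      4
2    phone      1
3      web      1
add column count_plus_5 = t['count'] + 5:
   channel  count  count_plus_5
0  partner      5            10
1   retail      4             9
2    phone      1             6
3      web      1             6
The sum of column 'count_plus_5' is 31.

31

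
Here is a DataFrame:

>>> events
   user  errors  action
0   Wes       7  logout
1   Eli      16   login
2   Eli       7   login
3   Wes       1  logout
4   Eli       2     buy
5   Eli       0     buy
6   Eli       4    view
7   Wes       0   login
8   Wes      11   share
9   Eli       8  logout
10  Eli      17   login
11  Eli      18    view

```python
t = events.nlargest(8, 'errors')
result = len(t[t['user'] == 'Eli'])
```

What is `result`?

take 8 rows with largest errors:
   user  errors  action
11  Eli      18    view
10  Eli      17   login
1   Eli      16   login
8   Wes      11   share
9   Eli       8  logout
0   Wes       7  logout
2   Eli       7   login
6   Eli       4    view
filter rows where user == 'Eli':
   user  errors  action
11  Eli      18    view
10  Eli      17   login
1   Eli      16   login
9   Eli       8  logout
2   Eli       7   login
6   Eli       4    view
The number of rows is 6.

6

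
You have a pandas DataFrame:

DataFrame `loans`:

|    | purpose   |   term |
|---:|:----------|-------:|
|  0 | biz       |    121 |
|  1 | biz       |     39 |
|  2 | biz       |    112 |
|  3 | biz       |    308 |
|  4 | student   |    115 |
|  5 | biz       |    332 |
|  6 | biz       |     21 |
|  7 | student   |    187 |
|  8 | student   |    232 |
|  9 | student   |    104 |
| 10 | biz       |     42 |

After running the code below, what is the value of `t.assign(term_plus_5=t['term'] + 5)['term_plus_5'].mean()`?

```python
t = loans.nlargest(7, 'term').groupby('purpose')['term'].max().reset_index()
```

take 7 rows with largest term:
   purpose  term
5      biz   332
3      biz   308
8  student   232
7  student   187
0      biz   121
4  student   115
2      biz   112
group by purpose, max of term:
purpose
biz        332
student    232
Name: term, dtype: int64
reset_index():
   purpose  term
0      biz   332
1  student   232
add column term_plus_5 = t['term'] + 5:
   purpose  term  term_plus_5
0      biz   332          337
1  student   232          237
Hence 287.0.

287.0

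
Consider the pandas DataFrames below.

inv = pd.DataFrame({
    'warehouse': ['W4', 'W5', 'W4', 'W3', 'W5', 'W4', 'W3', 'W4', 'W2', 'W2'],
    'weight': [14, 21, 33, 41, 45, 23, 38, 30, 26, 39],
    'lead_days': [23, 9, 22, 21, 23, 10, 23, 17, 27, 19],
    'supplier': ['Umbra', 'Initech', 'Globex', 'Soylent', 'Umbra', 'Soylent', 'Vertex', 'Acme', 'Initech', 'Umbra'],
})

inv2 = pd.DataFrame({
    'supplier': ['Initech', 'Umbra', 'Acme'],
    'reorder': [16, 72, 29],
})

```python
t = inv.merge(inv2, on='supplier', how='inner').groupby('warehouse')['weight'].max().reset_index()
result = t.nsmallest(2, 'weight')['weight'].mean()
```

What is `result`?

merge on 'supplier' (how='inner') → 6 rows:
  warehouse  weight  lead_days supplier  reorder
0        W4      14         23    Umbra       72
1        W5      21          9  Initech       16
2        W5      45         23    Umbra       72
3        W4      30         17     Acme       29
4        W2      26         27  Initech       16
5        W2      39         19    Umbra       72
group by warehouse, max of weight:
warehouse
W2    39
W4    30
W5    45
Name: weight, dtype: int64
reset_index():
  warehouse  weight
0        W2      39
1        W4      30
2        W5      45
take 2 rows with smallest weight:
  warehouse  weight
1        W4      30
0        W2      39

34.5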